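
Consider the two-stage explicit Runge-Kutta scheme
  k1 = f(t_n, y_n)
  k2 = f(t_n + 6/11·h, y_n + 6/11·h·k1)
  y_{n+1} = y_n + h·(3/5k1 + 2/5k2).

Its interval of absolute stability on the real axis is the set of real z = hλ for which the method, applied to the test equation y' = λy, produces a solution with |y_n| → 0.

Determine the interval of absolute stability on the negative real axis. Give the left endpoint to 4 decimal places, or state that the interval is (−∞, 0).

On y'=λy, z=hλ:
  k1=λy_n ⇒ h·k1=z·y_n;  k2=λ(1+6/11z)y_n ⇒ h·k2=z(1+6/11z)y_n
  y_{n+1}/y_n = 1 + 3/5z + 2/5z(1+6/11z) = 1 + z + 12/55z²
  so R(z) = 1 + z + 12/55z².

Need |R(x)|<1, x<0.
x=-0.46: |R|=0.5862
R=1: x+12/55x²=0 ⇒ x=−55/12=-4.5833; min R=1−1/(4·12/55)=-0.1458>−1
Confirm numerically:
  x=-4.380: |R|=0.80569 <1
  x=-3.144: |R|=0.01267 <1
  x=-2.625: |R|=0.12159 <1
  x=-2.605: |R|=0.12441 <1
  x=-5.032: |R|=1.49259 >1
  x=-4.663: |R|=1.08105 >1
Interval (-4.5833, 0).

z∈(-4.5833,0).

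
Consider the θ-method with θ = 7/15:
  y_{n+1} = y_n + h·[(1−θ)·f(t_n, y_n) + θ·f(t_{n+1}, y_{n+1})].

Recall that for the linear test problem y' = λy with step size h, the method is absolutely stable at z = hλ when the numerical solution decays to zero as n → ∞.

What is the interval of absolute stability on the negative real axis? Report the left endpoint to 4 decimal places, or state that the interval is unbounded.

With y'=λy (z=hλ):
  y_{n+1} = y_n + z·[8/15·y_n + 7/15·y_{n+1}] ⇒ (1 − 7/15z)y_{n+1} = (1 + 8/15z)y_n
  ⇒ R(z) = (1 + 8/15z)/(1 − 7/15z).

Need |R(x)|<1, x<0.
x=-0.45: |R|=0.6281
R=−1: 1+8/15x = −1+7/15x ⇒ -1/15x=2 ⇒ x=2/(-1/15)=-30.0000
Confirm numerically:
  x=-23.588: |R|=0.96440 <1
  x=-17.026: |R|=0.90331 <1
  x=-14.117: |R|=0.86045 <1
  x=-30.410: |R|=1.00180 >1
  x=-30.390: |R|=1.00171 >1
So |R|<1 on (-30.0000, 0).

(-30.0000, 0).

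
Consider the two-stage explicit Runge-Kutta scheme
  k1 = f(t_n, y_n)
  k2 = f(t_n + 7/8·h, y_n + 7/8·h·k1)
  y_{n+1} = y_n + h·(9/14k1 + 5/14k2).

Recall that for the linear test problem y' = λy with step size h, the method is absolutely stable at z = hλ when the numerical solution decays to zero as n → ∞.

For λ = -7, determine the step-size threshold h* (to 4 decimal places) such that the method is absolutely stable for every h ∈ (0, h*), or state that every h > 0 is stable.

(-3.2000,0); λ=-7 ⇒ h* = (16/5)/7 = 0.4571.

On y'=λy, z=hλ:
  k1=λy_n ⇒ h·k1=z·y_n;  k2=λ(1+7/8z)y_n ⇒ h·k2=z(1+7/8z)y_n
  y_{n+1}/y_n = 1 + 9/14z + 5/14z(1+7/8z) = 1 + z + 5/16z²
  ⇒ R(z) = 1 + z + 5/16z².

Need |R(x)|<1, x<0.
x=-0.56: |R|=0.5380
R=1: x+5/16x²=0 ⇒ x=−16/5=-3.2000; min R=1−1/(4·5/16)=0.2000>−1
Confirm numerically:
  x=-2.608: |R|=0.51752 <1
  x=-1.874: |R|=0.22346 <1
  x=-1.863: |R|=0.22162 <1
  x=-1.437: |R|=0.20830 <1
  x=-3.778: |R|=1.68240 >1
  x=-3.751: |R|=1.64588 >1
  x=-3.501: |R|=1.32931 >1
Interval (-3.2000, 0).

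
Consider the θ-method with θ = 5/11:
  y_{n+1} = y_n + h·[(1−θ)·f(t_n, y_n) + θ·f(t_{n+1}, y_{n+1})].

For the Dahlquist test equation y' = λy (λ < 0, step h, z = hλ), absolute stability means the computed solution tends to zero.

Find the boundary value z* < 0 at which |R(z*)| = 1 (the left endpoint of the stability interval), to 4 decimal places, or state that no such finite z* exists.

z* = -22.0000.

With y'=λy (z=hλ):
  y_{n+1} = y_n + z·[6/11·y_n + 5/11·y_{n+1}] ⇒ (1 − 5/11z)y_{n+1} = (1 + 6/11z)y_n
  ⇒ R(z) = (1 + 6/11z)/(1 − 5/11z).

Need |R(x)|<1, x<0.
x=-0.98: |R|=0.3220
R=−1: 1+6/11x = −1+5/11x ⇒ -1/11x=2 ⇒ x=2/(-1/11)=-22.0000
Confirm numerically:
  x=-17.291: |R|=0.95168 <1
  x=-15.114: |R|=0.92046 <1
  x=-8.848: |R|=0.76191 <1
  x=-22.416: |R|=1.00338 >1
  x=-22.405: |R|=1.00329 >1
  x=-22.299: |R|=1.00244 >1
Stable set (-22.0000, 0).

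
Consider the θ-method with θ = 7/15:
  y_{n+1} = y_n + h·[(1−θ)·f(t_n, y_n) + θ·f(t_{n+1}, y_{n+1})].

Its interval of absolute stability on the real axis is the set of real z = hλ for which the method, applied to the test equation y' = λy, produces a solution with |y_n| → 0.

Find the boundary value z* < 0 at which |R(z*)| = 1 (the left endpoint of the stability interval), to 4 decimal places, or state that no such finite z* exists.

z* = -30.0000.

Set f=λy, z=hλ:
  y_{n+1} = y_n + z·[8/15·y_n + 7/15·y_{n+1}] ⇒ (1 − 7/15z)y_{n+1} = (1 + 8/15z)y_n
  ⇒ R(z) = (1 + 8/15z)/(1 − 7/15z).

Boundary: |R(x)|=1, x<0.
x=-1.15: |R|=0.2516
R=−1: 1+8/15x = −1+7/15x ⇒ -1/15x=2 ⇒ x=2/(-1/15)=-30.0000
Confirm numerically:
  x=-26.530: |R|=0.98271 <1
  x=-26.230: |R|=0.98102 <1
  x=-22.374: |R|=0.95556 <1
  x=-18.552: |R|=0.92097 <1
  x=-30.557: |R|=1.00243 >1
  x=-30.503: |R|=1.00220 >1
  x=-30.480: |R|=1.00210 >1
Interval (-30.0000, 0).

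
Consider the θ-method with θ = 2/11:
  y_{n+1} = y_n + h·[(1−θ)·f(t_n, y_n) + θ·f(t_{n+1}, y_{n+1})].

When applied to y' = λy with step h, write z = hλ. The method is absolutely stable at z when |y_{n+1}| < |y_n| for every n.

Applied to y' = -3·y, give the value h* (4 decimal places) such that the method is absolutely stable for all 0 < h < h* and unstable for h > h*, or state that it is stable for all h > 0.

On y'=λy, z=hλ:
  y_{n+1} = y_n + z·[9/11·y_n + 2/11·y_{n+1}] ⇒ (1 − 2/11z)y_{n+1} = (1 + 9/11z)y_n
  Hence R(z) = (1 + 9/11z)/(1 − 2/11z).

Solve |R(x)|<1 on ℝ⁻.
x=-0.9: |R|=0.2266
R=−1: 1+9/11x = −1+2/11x ⇒ -7/11x=2 ⇒ x=2/(-7/11)=-3.1429
Confirm numerically:
  x=-2.700: |R|=0.81098 <1
  x=-2.439: |R|=0.68970 <1
  x=-2.277: |R|=0.61033 <1
  x=-2.049: |R|=0.49285 <1
  x=-3.508: |R|=1.14187 >1
  x=-3.431: |R|=1.11292 >1
Interval (-3.1429, 0).

(-3.1429,0); λ=-3 ⇒ h* = (22/7)/3 = 1.0476.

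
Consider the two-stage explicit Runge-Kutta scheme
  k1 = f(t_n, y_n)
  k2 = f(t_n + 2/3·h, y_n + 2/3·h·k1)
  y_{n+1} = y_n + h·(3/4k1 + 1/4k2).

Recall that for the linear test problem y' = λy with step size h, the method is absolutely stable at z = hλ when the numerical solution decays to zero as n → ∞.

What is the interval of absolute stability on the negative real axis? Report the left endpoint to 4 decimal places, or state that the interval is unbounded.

With y'=λy (z=hλ):
  k1=λy_n ⇒ h·k1=z·y_n;  k2=λ(1+2/3z)y_n ⇒ h·k2=z(1+2/3z)y_n
  y_{n+1}/y_n = 1 + 3/4z + 1/4z(1+2/3z) = 1 + z + 1/6z²
  R(z) = 1 + z + 1/6z².

Boundary: |R(x)|=1, x<0.
x=-1.33: |R|=0.0352
R=1: x+1/6x²=0 ⇒ x=−6=-6.0000; min R=1−1/(4·1/6)=-0.5000>−1
Confirm numerically:
  x=-5.873: |R|=0.87569 <1
  x=-5.863: |R|=0.86613 <1
  x=-3.114: |R|=0.49783 <1
  x=-2.517: |R|=0.46112 <1
  x=-6.568: |R|=1.62177 >1
  x=-6.261: |R|=1.27235 >1
Stable set (-6.0000, 0).

(-6.0000, 0).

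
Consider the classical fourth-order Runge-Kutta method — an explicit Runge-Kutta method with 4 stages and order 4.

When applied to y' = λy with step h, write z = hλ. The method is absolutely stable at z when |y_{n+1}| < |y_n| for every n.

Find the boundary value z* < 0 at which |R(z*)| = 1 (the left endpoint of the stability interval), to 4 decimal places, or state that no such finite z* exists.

Set f=λy, z=hλ:
  order 4, 4-stage ⇒ R(z)=1+z+z^2/2+z^3/6+z^4/24
  (e.g. R(-0.95)=0.39229, |R|=0.39229)

Find x<0 with |R(x)|<1.
x=-0.95: |R|=0.3923
|R(-1.42)|=0.2804 |R(-0.93)|=0.3996 |R(-0.6)|=0.5494
Bisect:
  x_lo=-3.5806 |R|=3.0275  x_hi=-0.0694 |R|=0.9329
  mid=-1.82500 |R|=0.28946 →hi
  mid=-2.70279 |R|=0.88257 →hi
  mid=-3.14169 |R|=1.68443 →lo
  mid=-2.92224 |R|=1.22688 →lo
  mid=-2.81252 |R|=1.04182 →lo
  mid=-2.75765 |R|=0.95912 →hi
  mid=-2.78508 |R|=0.99968 →hi
  mid=-2.79880 |R|=1.02055 →lo
  mid=-2.79194 |R|=1.01007 →lo
  mid=-2.78851 |R|=1.00486 →lo
  ...
  [-2.78530,-2.78508] ⇒ x*=-2.7853
Interval (-2.7853, 0).

z* = -2.7853.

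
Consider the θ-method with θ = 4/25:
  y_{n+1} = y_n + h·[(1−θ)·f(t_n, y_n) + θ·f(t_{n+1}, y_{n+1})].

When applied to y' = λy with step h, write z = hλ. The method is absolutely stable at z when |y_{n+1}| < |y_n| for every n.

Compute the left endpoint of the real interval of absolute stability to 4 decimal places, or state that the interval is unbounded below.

z* = -2.9412.

On y'=λy, z=hλ:
  y_{n+1} = y_n + z·[21/25·y_n + 4/25·y_{n+1}] ⇒ (1 − 4/25z)y_{n+1} = (1 + 21/25z)y_n
  ⇒ R(z) = (1 + 21/25z)/(1 − 4/25z).

Solve |R(x)|<1 on ℝ⁻.
x=-0.9: |R|=0.2133
R=−1: 1+21/25x = −1+4/25x ⇒ -17/25x=2 ⇒ x=2/(-17/25)=-2.9412
Confirm numerically:
  x=-1.739: |R|=0.36046 <1
  x=-1.544: |R|=0.23813 <1
  x=-1.432: |R|=0.16506 <1
  x=-3.388: |R|=1.19703 >1
  x=-3.186: |R|=1.11027 >1
  x=-3.084: |R|=1.06503 >1
Interval (-2.9412, 0).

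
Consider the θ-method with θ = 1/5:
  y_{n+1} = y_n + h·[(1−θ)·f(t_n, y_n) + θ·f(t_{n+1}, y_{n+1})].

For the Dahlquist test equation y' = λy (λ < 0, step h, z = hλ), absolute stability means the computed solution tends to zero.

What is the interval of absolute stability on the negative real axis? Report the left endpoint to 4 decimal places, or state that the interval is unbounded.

On y'=λy, z=hλ:
  y_{n+1} = y_n + z·[4/5·y_n + 1/5·y_{n+1}] ⇒ (1 − 1/5z)y_{n+1} = (1 + 4/5z)y_n
  Hence R(z) = (1 + 4/5z)/(1 − 1/5z).

Boundary: |R(x)|=1, x<0.
x=-1.62: |R|=0.2236
R=−1: 1+4/5x = −1+1/5x ⇒ -3/5x=2 ⇒ x=2/(-3/5)=-3.3333
Confirm numerically:
  x=-3.126: |R|=0.92346 <1
  x=-2.518: |R|=0.67465 <1
  x=-2.245: |R|=0.54934 <1
  x=-1.620: |R|=0.22356 <1
  x=-3.450: |R|=1.04142 >1
  x=-3.406: |R|=1.02593 >1
Interval (-3.3333, 0).

z∈(-3.3333,0).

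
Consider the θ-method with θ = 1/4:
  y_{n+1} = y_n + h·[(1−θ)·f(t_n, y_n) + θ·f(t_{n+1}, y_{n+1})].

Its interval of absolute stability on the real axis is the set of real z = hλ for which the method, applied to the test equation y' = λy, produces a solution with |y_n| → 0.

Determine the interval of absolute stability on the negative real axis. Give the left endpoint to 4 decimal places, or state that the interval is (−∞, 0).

Set f=λy, z=hλ:
  y_{n+1} = y_n + z·[3/4·y_n + 1/4·y_{n+1}] ⇒ (1 − 1/4z)y_{n+1} = (1 + 3/4z)y_n
  ⇒ R(z) = (1 + 3/4z)/(1 − 1/4z).

Solve |R(x)|<1 on ℝ⁻.
x=-1.4: |R|=0.0370
R=−1: 1+3/4x = −1+1/4x ⇒ -1/2x=2 ⇒ x=2/(-1/2)=-4.0000
Confirm numerically:
  x=-3.809: |R|=0.95108 <1
  x=-2.590: |R|=0.57208 <1
  x=-1.938: |R|=0.30549 <1
  x=-4.492: |R|=1.11587 >1
  x=-4.028: |R|=1.00698 >1
Interval (-4.0000, 0).

z∈(-4.0000,0).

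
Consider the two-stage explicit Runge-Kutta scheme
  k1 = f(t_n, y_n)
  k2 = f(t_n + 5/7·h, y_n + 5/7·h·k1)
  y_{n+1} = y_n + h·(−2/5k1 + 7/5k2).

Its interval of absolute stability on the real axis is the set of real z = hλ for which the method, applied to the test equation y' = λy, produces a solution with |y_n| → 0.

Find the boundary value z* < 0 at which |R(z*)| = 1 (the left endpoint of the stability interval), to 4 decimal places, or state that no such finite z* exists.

With y'=λy (z=hλ):
  k1=λy_n ⇒ h·k1=z·y_n;  k2=λ(1+5/7z)y_n ⇒ h·k2=z(1+5/7z)y_n
  y_{n+1}/y_n = 1 − 2/5z + 7/5z(1+5/7z) = 1 + z + z²
  R(z) = 1 + z + z².

Boundary: |R(x)|=1, x<0.
x=-0.61: |R|=0.7621
R=1: x+1x²=0 ⇒ x=−1=-1.0000; min R=1−1/(4·1)=0.7500>−1
Confirm numerically:
  x=-0.895: |R|=0.90602 <1
  x=-0.803: |R|=0.84181 <1
  x=-0.517: |R|=0.75029 <1
  x=-1.547: |R|=1.84621 >1
  x=-1.165: |R|=1.19223 >1
  x=-1.150: |R|=1.17250 >1
Interval (-1.0000, 0).

z* = -1.0000.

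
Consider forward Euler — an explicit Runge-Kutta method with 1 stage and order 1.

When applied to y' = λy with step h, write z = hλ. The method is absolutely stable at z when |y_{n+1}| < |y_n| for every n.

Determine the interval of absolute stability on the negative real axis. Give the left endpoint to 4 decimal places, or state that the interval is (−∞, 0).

With y'=λy (z=hλ):
  order 1, 1-stage ⇒ R(z)=1+z
  (e.g. R(-1.12)=-0.12000, |R|=0.12000)

Boundary: |R(x)|=1, x<0.
x=-1.12: |R|=0.1200
|R(-1.81)|=0.8100 |R(-1.42)|=0.4200 |R(-1.22)|=0.2200
Bisect:
  x_lo=-2.7303 |R|=1.7303  x_hi=-0.1074 |R|=0.8926
  mid=-1.41886 |R|=0.41886 →hi
  mid=-2.07458 |R|=1.07458 →lo
  mid=-1.74672 |R|=0.74672 →hi
  mid=-1.91065 |R|=0.91065 →hi
  mid=-1.99262 |R|=0.99262 →hi
  mid=-2.03360 |R|=1.03360 →lo
  mid=-2.01311 |R|=1.01311 →lo
  mid=-2.00286 |R|=1.00286 →lo
  mid=-1.99774 |R|=0.99774 →hi
  mid=-2.00030 |R|=1.00030 →lo
  ...
  [-2.00014,-1.99998] ⇒ x*=-2.0000
Interval (-2.0000, 0).

z∈(-2.0000,0).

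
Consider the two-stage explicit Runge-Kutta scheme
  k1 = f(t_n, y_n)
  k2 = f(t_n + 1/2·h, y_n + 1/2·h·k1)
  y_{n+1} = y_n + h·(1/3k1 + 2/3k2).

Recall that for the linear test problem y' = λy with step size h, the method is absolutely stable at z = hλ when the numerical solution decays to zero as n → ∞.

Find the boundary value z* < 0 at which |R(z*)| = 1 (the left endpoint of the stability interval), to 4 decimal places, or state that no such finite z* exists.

left endpoint -3.0000.

With y'=λy (z=hλ):
  k1=λy_n ⇒ h·k1=z·y_n;  k2=λ(1+1/2z)y_n ⇒ h·k2=z(1+1/2z)y_n
  y_{n+1}/y_n = 1 + 1/3z + 2/3z(1+1/2z) = 1 + z + 1/3z²
  R(z) = 1 + z + 1/3z².

Need |R(x)|<1, x<0.
x=-0.96: |R|=0.3472
R=1: x+1/3x²=0 ⇒ x=−3=-3.0000; min R=1−1/(4·1/3)=0.2500>−1
Confirm numerically:
  x=-2.729: |R|=0.75348 <1
  x=-2.383: |R|=0.50990 <1
  x=-1.695: |R|=0.26267 <1
  x=-1.453: |R|=0.25074 <1
  x=-3.564: |R|=1.67003 >1
  x=-3.362: |R|=1.40568 >1
  x=-3.231: |R|=1.24879 >1
So |R|<1 on (-3.0000, 0).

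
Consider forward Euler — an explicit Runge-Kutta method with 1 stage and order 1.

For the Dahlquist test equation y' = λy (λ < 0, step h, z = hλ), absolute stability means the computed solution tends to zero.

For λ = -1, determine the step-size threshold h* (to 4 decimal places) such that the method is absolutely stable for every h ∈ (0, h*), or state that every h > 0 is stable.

With y'=λy (z=hλ):
  order 1, 1-stage ⇒ R(z)=1+z
  (e.g. R(-1.56)=-0.56000, |R|=0.56000)

Find x<0 with |R(x)|<1.
x=-1.56: |R|=0.5600
|R(-2.21)|=1.2100 |R(-0.92)|=0.0800 |R(-0.79)|=0.2100
Bisect:
  x_lo=-2.5040 |R|=1.5040  x_hi=-0.1446 |R|=0.8554
  mid=-1.32432 |R|=0.32432 →hi
  mid=-1.91416 |R|=0.91416 →hi
  mid=-2.20909 |R|=1.20909 →lo
  mid=-2.06163 |R|=1.06163 →lo
  mid=-1.98789 |R|=0.98789 →hi
  mid=-2.02476 |R|=1.02476 →lo
  mid=-2.00633 |R|=1.00633 →lo
  mid=-1.99711 |R|=0.99711 →hi
  mid=-2.00172 |R|=1.00172 →lo
  ...
  [-2.00013,-1.99999] ⇒ x*=-2.0000
Interval (-2.0000, 0).

(-2.0000,0); λ=-1 ⇒ h* = 2.0000.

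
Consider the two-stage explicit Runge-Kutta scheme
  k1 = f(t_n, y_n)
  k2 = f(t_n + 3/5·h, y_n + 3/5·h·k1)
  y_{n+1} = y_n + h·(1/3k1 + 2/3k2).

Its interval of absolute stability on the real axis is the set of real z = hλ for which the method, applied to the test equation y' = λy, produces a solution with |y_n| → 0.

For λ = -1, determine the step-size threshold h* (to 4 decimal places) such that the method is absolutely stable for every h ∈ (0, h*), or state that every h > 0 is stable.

Test eqn y'=λy, z=hλ:
  k1=λy_n ⇒ h·k1=z·y_n;  k2=λ(1+3/5z)y_n ⇒ h·k2=z(1+3/5z)y_n
  y_{n+1}/y_n = 1 + 1/3z + 2/3z(1+3/5z) = 1 + z + 2/5z²
  ⇒ R(z) = 1 + z + 2/5z².

Need |R(x)|<1, x<0.
x=-1.67: |R|=0.4456
R=1: x+2/5x²=0 ⇒ x=−5/2=-2.5000; min R=1−1/(4·2/5)=0.3750>−1
Confirm numerically:
  x=-2.253: |R|=0.77740 <1
  x=-2.198: |R|=0.73448 <1
  x=-2.188: |R|=0.72694 <1
  x=-1.047: |R|=0.39148 <1
  x=-2.888: |R|=1.44822 >1
  x=-2.801: |R|=1.33724 >1
  x=-2.650: |R|=1.15900 >1
So |R|<1 on (-2.5000, 0).

(-2.5000,0); λ=-1 ⇒ h* = (5/2)/1 = 2.5000.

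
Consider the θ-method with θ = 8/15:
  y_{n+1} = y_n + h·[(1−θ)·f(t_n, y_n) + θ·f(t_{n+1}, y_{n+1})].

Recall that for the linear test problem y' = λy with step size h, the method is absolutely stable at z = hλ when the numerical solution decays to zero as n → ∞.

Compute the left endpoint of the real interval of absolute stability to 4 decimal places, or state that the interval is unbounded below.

Test eqn y'=λy, z=hλ:
  y_{n+1} = y_n + z·[7/15·y_n + 8/15·y_{n+1}] ⇒ (1 − 8/15z)y_{n+1} = (1 + 7/15z)y_n
  R(z) = (1 + 7/15z)/(1 − 8/15z).

Solve |R(x)|<1 on ℝ⁻.
x=-1.75: |R|=0.0948
x=-2: |R|=0.0323
x=-10: |R|=0.5789
x=-100: |R|=0.8405
θ=8/15≥1/2 ⇒ |1+7/15x|<|1−8/15x| ∀x<0 ⇒ unbounded interval.

unbounded; (−∞, 0).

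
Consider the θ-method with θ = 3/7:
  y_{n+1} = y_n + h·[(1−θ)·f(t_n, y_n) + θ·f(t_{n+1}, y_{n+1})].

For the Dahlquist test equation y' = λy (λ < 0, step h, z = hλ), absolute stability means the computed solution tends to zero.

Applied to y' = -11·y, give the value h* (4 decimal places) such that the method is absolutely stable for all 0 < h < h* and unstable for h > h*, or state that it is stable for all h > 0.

(-14.0000,0); λ=-11 ⇒ h* = (14)/11 = 1.2727.

With y'=λy (z=hλ):
  y_{n+1} = y_n + z·[4/7·y_n + 3/7·y_{n+1}] ⇒ (1 − 3/7z)y_{n+1} = (1 + 4/7z)y_n
  Hence R(z) = (1 + 4/7z)/(1 − 3/7z).

Find x<0 with |R(x)|<1.
x=-0.59: |R|=0.5291
R=−1: 1+4/7x = −1+3/7x ⇒ -1/7x=2 ⇒ x=2/(-1/7)=-14.0000
Confirm numerically:
  x=-11.607: |R|=0.94278 <1
  x=-9.962: |R|=0.89053 <1
  x=-6.685: |R|=0.72962 <1
  x=-14.504: |R|=1.00998 >1
  x=-14.373: |R|=1.00744 >1
  x=-14.185: |R|=1.00373 >1
So |R|<1 on (-14.0000, 0).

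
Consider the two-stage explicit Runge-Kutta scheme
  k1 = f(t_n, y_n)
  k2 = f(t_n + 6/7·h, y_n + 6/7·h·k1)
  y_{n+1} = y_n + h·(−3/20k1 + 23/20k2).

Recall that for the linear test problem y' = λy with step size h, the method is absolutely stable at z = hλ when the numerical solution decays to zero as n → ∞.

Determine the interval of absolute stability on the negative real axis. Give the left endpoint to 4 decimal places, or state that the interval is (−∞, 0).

z∈(-1.0145,0).

Set f=λy, z=hλ:
  k1=λy_n ⇒ h·k1=z·y_n;  k2=λ(1+6/7z)y_n ⇒ h·k2=z(1+6/7z)y_n
  y_{n+1}/y_n = 1 − 3/20z + 23/20z(1+6/7z) = 1 + z + 69/70z²
  Hence R(z) = 1 + z + 69/70z².

Solve |R(x)|<1 on ℝ⁻.
x=-1.5: |R|=1.7179
R=1: x+69/70x²=0 ⇒ x=−70/69=-1.0145; min R=1−1/(4·69/70)=0.7464>−1
Confirm numerically:
  x=-0.938: |R|=0.92927 <1
  x=-0.880: |R|=0.88334 <1
  x=-0.608: |R|=0.75638 <1
  x=-1.461: |R|=1.64303 >1
  x=-1.122: |R|=1.11890 >1
So |R|<1 on (-1.0145, 0).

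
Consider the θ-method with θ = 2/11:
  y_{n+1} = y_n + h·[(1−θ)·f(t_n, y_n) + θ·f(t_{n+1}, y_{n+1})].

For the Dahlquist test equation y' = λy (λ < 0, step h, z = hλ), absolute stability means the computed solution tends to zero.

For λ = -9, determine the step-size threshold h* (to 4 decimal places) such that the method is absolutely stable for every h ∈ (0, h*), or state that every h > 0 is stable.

(-3.1429,0); λ=-9 ⇒ h* = (22/7)/9 = 0.3492.

With y'=λy (z=hλ):
  y_{n+1} = y_n + z·[9/11·y_n + 2/11·y_{n+1}] ⇒ (1 − 2/11z)y_{n+1} = (1 + 9/11z)y_n
  ⇒ R(z) = (1 + 9/11z)/(1 − 2/11z).

Find x<0 with |R(x)|<1.
x=-1.46: |R|=0.1537
R=−1: 1+9/11x = −1+2/11x ⇒ -7/11x=2 ⇒ x=2/(-7/11)=-3.1429
Confirm numerically:
  x=-2.726: |R|=0.82264 <1
  x=-2.547: |R|=0.74084 <1
  x=-1.564: |R|=0.21772 <1
  x=-3.733: |R|=1.22371 >1
  x=-3.660: |R|=1.19760 >1
Stable set (-3.1429, 0).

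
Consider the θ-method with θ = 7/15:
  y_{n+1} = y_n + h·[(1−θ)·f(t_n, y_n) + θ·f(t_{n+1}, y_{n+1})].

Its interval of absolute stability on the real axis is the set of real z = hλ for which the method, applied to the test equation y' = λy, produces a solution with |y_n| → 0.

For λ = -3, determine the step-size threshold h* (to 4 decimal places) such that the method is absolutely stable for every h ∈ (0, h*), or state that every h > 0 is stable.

Set f=λy, z=hλ:
  y_{n+1} = y_n + z·[8/15·y_n + 7/15·y_{n+1}] ⇒ (1 − 7/15z)y_{n+1} = (1 + 8/15z)y_n
  Hence R(z) = (1 + 8/15z)/(1 − 7/15z).

Find x<0 with |R(x)|<1.
x=-0.65: |R|=0.5013
R=−1: 1+8/15x = −1+7/15x ⇒ -1/15x=2 ⇒ x=2/(-1/15)=-30.0000
Confirm numerically:
  x=-14.738: |R|=0.87084 <1
  x=-14.072: |R|=0.85967 <1
  x=-13.362: |R|=0.84670 <1
  x=-30.179: |R|=1.00079 >1
  x=-30.058: |R|=1.00026 >1
Interval (-30.0000, 0).

(-30.0000,0); λ=-3 ⇒ h* = (30)/3 = 10.0000.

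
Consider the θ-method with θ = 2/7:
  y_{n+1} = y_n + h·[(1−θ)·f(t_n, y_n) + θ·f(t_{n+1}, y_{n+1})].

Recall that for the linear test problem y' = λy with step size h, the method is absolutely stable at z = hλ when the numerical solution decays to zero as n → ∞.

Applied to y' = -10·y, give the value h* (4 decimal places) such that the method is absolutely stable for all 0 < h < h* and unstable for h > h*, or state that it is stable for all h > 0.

Test eqn y'=λy, z=hλ:
  y_{n+1} = y_n + z·[5/7·y_n + 2/7·y_{n+1}] ⇒ (1 − 2/7z)y_{n+1} = (1 + 5/7z)y_n
  so R(z) = (1 + 5/7z)/(1 − 2/7z).

Boundary: |R(x)|=1, x<0.
x=-0.97: |R|=0.2405
R=−1: 1+5/7x = −1+2/7x ⇒ -3/7x=2 ⇒ x=2/(-3/7)=-4.6667
Confirm numerically:
  x=-3.546: |R|=0.76142 <1
  x=-2.909: |R|=0.58863 <1
  x=-1.900: |R|=0.23148 <1
  x=-4.966: |R|=1.05304 >1
  x=-4.933: |R|=1.04737 >1
Stable set (-4.6667, 0).

(-4.6667,0); λ=-10 ⇒ h* = (14/3)/10 = 0.4667.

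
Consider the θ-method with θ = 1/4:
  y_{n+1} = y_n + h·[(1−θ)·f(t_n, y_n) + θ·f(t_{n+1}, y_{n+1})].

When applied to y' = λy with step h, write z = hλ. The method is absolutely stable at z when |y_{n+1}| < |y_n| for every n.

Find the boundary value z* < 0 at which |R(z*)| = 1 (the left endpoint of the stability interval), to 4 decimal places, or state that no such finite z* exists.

On y'=λy, z=hλ:
  y_{n+1} = y_n + z·[3/4·y_n + 1/4·y_{n+1}] ⇒ (1 − 1/4z)y_{n+1} = (1 + 3/4z)y_n
  so R(z) = (1 + 3/4z)/(1 − 1/4z).

Boundary: |R(x)|=1, x<0.
x=-1.45: |R|=0.0642
R=−1: 1+3/4x = −1+1/4x ⇒ -1/2x=2 ⇒ x=2/(-1/2)=-4.0000
Confirm numerically:
  x=-3.935: |R|=0.98362 <1
  x=-3.626: |R|=0.90191 <1
  x=-3.044: |R|=0.72856 <1
  x=-1.983: |R|=0.32576 <1
  x=-4.163: |R|=1.03994 >1
  x=-4.140: |R|=1.03440 >1
  x=-4.107: |R|=1.02640 >1
Stable set (-4.0000, 0).

left endpoint -4.0000.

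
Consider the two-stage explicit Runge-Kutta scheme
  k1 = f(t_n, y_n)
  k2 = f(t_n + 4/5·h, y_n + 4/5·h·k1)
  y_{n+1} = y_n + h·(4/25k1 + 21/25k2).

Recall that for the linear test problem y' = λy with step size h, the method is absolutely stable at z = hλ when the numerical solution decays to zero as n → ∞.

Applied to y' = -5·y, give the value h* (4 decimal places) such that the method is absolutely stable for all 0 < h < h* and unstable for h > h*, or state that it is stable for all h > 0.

(-1.4881,0); λ=-5 ⇒ h* = (125/84)/5 = 0.2976.

Test eqn y'=λy, z=hλ:
  k1=λy_n ⇒ h·k1=z·y_n;  k2=λ(1+4/5z)y_n ⇒ h·k2=z(1+4/5z)y_n
  y_{n+1}/y_n = 1 + 4/25z + 21/25z(1+4/5z) = 1 + z + 84/125z²
  ⇒ R(z) = 1 + z + 84/125z².

Need |R(x)|<1, x<0.
x=-1.28: |R|=0.8210
R=1: x+84/125x²=0 ⇒ x=−125/84=-1.4881; min R=1−1/(4·84/125)=0.6280>−1
Confirm numerically:
  x=-1.170: |R|=0.74990 <1
  x=-0.968: |R|=0.66168 <1
  x=-0.696: |R|=0.62953 <1
  x=-0.599: |R|=0.64211 <1
  x=-2.003: |R|=1.69307 >1
  x=-1.819: |R|=1.40449 >1
Stable set (-1.4881, 0).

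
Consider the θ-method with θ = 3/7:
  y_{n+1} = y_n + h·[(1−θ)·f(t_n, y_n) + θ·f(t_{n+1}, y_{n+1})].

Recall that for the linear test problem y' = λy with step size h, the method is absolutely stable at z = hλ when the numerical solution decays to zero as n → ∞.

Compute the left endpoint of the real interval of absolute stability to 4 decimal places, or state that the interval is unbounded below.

z* = -14.0000.

On y'=λy, z=hλ:
  y_{n+1} = y_n + z·[4/7·y_n + 3/7·y_{n+1}] ⇒ (1 − 3/7z)y_{n+1} = (1 + 4/7z)y_n
  R(z) = (1 + 4/7z)/(1 − 3/7z).

Boundary: |R(x)|=1, x<0.
x=-1.74: |R|=0.0033
R=−1: 1+4/7x = −1+3/7x ⇒ -1/7x=2 ⇒ x=2/(-1/7)=-14.0000
Confirm numerically:
  x=-12.584: |R|=0.96836 <1
  x=-10.521: |R|=0.90978 <1
  x=-10.034: |R|=0.89311 <1
  x=-14.587: |R|=1.01156 >1
  x=-14.508: |R|=1.01005 >1
So |R|<1 on (-14.0000, 0).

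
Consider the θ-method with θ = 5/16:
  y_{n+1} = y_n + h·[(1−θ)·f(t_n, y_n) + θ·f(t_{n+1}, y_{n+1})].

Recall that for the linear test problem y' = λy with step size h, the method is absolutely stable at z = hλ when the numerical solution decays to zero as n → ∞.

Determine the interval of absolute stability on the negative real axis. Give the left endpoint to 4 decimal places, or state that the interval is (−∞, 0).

(-5.3333, 0).

Test eqn y'=λy, z=hλ:
  y_{n+1} = y_n + z·[11/16·y_n + 5/16·y_{n+1}] ⇒ (1 − 5/16z)y_{n+1} = (1 + 11/16z)y_n
  so R(z) = (1 + 11/16z)/(1 − 5/16z).

Solve |R(x)|<1 on ℝ⁻.
x=-0.61: |R|=0.4877
R=−1: 1+11/16x = −1+5/16x ⇒ -3/8x=2 ⇒ x=2/(-3/8)=-5.3333
Confirm numerically:
  x=-4.789: |R|=0.91824 <1
  x=-3.000: |R|=0.54839 <1
  x=-2.649: |R|=0.44927 <1
  x=-5.858: |R|=1.06951 >1
  x=-5.656: |R|=1.04372 >1
Interval (-5.3333, 0).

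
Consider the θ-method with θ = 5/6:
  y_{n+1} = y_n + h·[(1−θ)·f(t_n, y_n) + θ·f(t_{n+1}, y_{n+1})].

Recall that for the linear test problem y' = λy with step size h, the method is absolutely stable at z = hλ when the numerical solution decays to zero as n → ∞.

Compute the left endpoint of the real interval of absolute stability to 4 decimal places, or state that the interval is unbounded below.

interval (−∞, 0).

Test eqn y'=λy, z=hλ:
  y_{n+1} = y_n + z·[1/6·y_n + 5/6·y_{n+1}] ⇒ (1 − 5/6z)y_{n+1} = (1 + 1/6z)y_n
  Hence R(z) = (1 + 1/6z)/(1 − 5/6z).

Need |R(x)|<1, x<0.
x=-1.56: |R|=0.3217
x=-2: |R|=0.2500
x=-10: |R|=0.0714
x=-100: |R|=0.1858
θ=5/6≥1/2 ⇒ |1+1/6x|<|1−5/6x| ∀x<0 ⇒ interval (−∞,0).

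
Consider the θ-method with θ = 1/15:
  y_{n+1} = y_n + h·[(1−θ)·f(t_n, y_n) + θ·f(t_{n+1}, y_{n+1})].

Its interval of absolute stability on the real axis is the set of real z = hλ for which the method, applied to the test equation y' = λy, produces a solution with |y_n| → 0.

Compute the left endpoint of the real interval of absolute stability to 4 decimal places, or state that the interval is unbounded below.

Test eqn y'=λy, z=hλ:
  y_{n+1} = y_n + z·[14/15·y_n + 1/15·y_{n+1}] ⇒ (1 − 1/15z)y_{n+1} = (1 + 14/15z)y_n
  R(z) = (1 + 14/15z)/(1 − 1/15z).

Need |R(x)|<1, x<0.
x=-1.02: |R|=0.0449
R=−1: 1+14/15x = −1+1/15x ⇒ -13/15x=2 ⇒ x=2/(-13/15)=-2.3077
Confirm numerically:
  x=-1.967: |R|=0.73896 <1
  x=-1.232: |R|=0.13849 <1
  x=-1.190: |R|=0.10253 <1
  x=-2.863: |R|=1.40413 >1
  x=-2.789: |R|=1.35173 >1
Interval (-2.3077, 0).

z* = -2.3077.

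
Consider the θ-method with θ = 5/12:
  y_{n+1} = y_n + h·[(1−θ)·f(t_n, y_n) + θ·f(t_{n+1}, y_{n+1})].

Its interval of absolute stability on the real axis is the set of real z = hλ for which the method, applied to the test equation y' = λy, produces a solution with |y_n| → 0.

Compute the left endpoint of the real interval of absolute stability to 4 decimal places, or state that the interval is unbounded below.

With y'=λy (z=hλ):
  y_{n+1} = y_n + z·[7/12·y_n + 5/12·y_{n+1}] ⇒ (1 − 5/12z)y_{n+1} = (1 + 7/12z)y_n
  ⇒ R(z) = (1 + 7/12z)/(1 − 5/12z).

Boundary: |R(x)|=1, x<0.
x=-1.24: |R|=0.1824
R=−1: 1+7/12x = −1+5/12x ⇒ -1/6x=2 ⇒ x=2/(-1/6)=-12.0000
Confirm numerically:
  x=-11.440: |R|=0.98382 <1
  x=-11.106: |R|=0.97352 <1
  x=-8.853: |R|=0.88814 <1
  x=-6.252: |R|=0.73426 <1
  x=-12.333: |R|=1.00904 >1
  x=-12.204: |R|=1.00559 >1
  x=-12.149: |R|=1.00410 >1
Stable set (-12.0000, 0).

left endpoint -12.0000.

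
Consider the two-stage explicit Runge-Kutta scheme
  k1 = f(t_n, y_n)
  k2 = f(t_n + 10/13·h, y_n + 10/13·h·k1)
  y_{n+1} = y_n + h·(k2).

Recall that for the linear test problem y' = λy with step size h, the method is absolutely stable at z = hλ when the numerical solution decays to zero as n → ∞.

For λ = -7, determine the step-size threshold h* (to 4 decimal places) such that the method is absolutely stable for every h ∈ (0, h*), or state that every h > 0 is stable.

(-1.3000,0); λ=-7 ⇒ h* = (13/10)/7 = 0.1857.

With y'=λy (z=hλ):
  k1=λy_n ⇒ h·k1=z·y_n;  k2=λ(1+10/13z)y_n ⇒ h·k2=z(1+10/13z)y_n
  y_{n+1}/y_n = 1 + z(1+10/13z) = 1 + z + 10/13z²
  R(z) = 1 + z + 10/13z².

Boundary: |R(x)|=1, x<0.
x=-0.75: |R|=0.6827
R=1: x+10/13x²=0 ⇒ x=−13/10=-1.3000; min R=1−1/(4·10/13)=0.6750>−1
Confirm numerically:
  x=-0.743: |R|=0.68165 <1
  x=-0.688: |R|=0.67611 <1
  x=-0.581: |R|=0.67866 <1
  x=-1.864: |R|=1.80869 >1
  x=-1.843: |R|=1.76981 >1
  x=-1.561: |R|=1.31340 >1
Interval (-1.3000, 0).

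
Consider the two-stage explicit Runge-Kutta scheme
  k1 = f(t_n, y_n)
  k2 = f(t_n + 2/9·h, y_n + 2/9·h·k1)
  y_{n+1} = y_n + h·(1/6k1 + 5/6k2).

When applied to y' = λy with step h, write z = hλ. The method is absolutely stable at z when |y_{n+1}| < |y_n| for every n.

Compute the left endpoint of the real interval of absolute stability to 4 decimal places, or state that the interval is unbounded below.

On y'=λy, z=hλ:
  k1=λy_n ⇒ h·k1=z·y_n;  k2=λ(1+2/9z)y_n ⇒ h·k2=z(1+2/9z)y_n
  y_{n+1}/y_n = 1 + 1/6z + 5/6z(1+2/9z) = 1 + z + 5/27z²
  ⇒ R(z) = 1 + z + 5/27z².

Boundary: |R(x)|=1, x<0.
x=-1.43: |R|=0.0513
R=1: x+5/27x²=0 ⇒ x=−27/5=-5.4000; min R=1−1/(4·5/27)=-0.3500>−1
Confirm numerically:
  x=-4.505: |R|=0.25334 <1
  x=-4.222: |R|=0.07898 <1
  x=-3.449: |R|=0.24611 <1
  x=-2.238: |R|=0.31047 <1
  x=-5.902: |R|=1.54867 >1
  x=-5.611: |R|=1.21924 >1
  x=-5.584: |R|=1.19027 >1
Interval (-5.4000, 0).

z* = -5.4000.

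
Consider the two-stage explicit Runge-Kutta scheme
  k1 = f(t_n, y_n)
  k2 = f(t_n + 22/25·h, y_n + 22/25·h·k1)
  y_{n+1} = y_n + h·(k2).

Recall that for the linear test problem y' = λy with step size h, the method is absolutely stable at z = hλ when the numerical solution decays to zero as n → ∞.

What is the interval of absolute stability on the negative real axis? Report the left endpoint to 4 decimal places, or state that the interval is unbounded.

With y'=λy (z=hλ):
  k1=λy_n ⇒ h·k1=z·y_n;  k2=λ(1+22/25z)y_n ⇒ h·k2=z(1+22/25z)y_n
  y_{n+1}/y_n = 1 + z(1+22/25z) = 1 + z + 22/25z²
  Hence R(z) = 1 + z + 22/25z².

Solve |R(x)|<1 on ℝ⁻.
x=-0.76: |R|=0.7483
R=1: x+22/25x²=0 ⇒ x=−25/22=-1.1364; min R=1−1/(4·22/25)=0.7159>−1
Confirm numerically:
  x=-1.001: |R|=0.88076 <1
  x=-0.967: |R|=0.85588 <1
  x=-0.590: |R|=0.71633 <1
  x=-0.470: |R|=0.72439 <1
  x=-1.460: |R|=1.41581 >1
  x=-1.255: |R|=1.13102 >1
Interval (-1.1364, 0).

z∈(-1.1364,0).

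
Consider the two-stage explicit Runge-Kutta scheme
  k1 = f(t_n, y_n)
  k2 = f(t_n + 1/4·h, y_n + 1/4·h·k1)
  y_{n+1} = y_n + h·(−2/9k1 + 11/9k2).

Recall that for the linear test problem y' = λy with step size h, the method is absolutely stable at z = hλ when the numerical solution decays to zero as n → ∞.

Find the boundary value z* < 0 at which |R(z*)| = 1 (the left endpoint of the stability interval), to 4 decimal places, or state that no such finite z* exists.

z* = -3.2727.

On y'=λy, z=hλ:
  k1=λy_n ⇒ h·k1=z·y_n;  k2=λ(1+1/4z)y_n ⇒ h·k2=z(1+1/4z)y_n
  y_{n+1}/y_n = 1 − 2/9z + 11/9z(1+1/4z) = 1 + z + 11/36z²
  R(z) = 1 + z + 11/36z².

Solve |R(x)|<1 on ℝ⁻.
x=-1.26: |R|=0.2251
R=1: x+11/36x²=0 ⇒ x=−36/11=-3.2727; min R=1−1/(4·11/36)=0.1818>−1
Confirm numerically:
  x=-2.403: |R|=0.36140 <1
  x=-2.211: |R|=0.28271 <1
  x=-1.485: |R|=0.18882 <1
  x=-3.760: |R|=1.55982 >1
  x=-3.739: |R|=1.53270 >1
Stable set (-3.2727, 0).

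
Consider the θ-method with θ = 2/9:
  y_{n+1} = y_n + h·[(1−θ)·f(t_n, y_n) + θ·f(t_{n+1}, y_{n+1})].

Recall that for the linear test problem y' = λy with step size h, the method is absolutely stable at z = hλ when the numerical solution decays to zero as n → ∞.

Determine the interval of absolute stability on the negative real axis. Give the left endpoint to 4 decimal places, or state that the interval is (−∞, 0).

Test eqn y'=λy, z=hλ:
  y_{n+1} = y_n + z·[7/9·y_n + 2/9·y_{n+1}] ⇒ (1 − 2/9z)y_{n+1} = (1 + 7/9z)y_n
  so R(z) = (1 + 7/9z)/(1 − 2/9z).

Find x<0 with |R(x)|<1.
x=-0.95: |R|=0.2156
R=−1: 1+7/9x = −1+2/9x ⇒ -5/9x=2 ⇒ x=2/(-5/9)=-3.6000
Confirm numerically:
  x=-3.502: |R|=0.96938 <1
  x=-2.707: |R|=0.69023 <1
  x=-2.642: |R|=0.66466 <1
  x=-2.316: |R|=0.52905 <1
  x=-4.057: |R|=1.13352 >1
  x=-4.009: |R|=1.12017 >1
Stable set (-3.6000, 0).

(-3.6000, 0).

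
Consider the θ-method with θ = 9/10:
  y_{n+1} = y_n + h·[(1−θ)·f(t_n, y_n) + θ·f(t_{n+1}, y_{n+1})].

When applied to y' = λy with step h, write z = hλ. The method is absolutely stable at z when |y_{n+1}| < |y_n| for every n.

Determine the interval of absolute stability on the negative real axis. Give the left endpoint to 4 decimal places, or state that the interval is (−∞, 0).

Set f=λy, z=hλ:
  y_{n+1} = y_n + z·[1/10·y_n + 9/10·y_{n+1}] ⇒ (1 − 9/10z)y_{n+1} = (1 + 1/10z)y_n
  so R(z) = (1 + 1/10z)/(1 − 9/10z).

Need |R(x)|<1, x<0.
x=-0.64: |R|=0.5939
x=-2: |R|=0.2857
x=-10: |R|=0.0000
x=-100: |R|=0.0989
θ=9/10≥1/2 ⇒ |1+1/10x|<|1−9/10x| ∀x<0 ⇒ unbounded interval.

unbounded; (−∞, 0).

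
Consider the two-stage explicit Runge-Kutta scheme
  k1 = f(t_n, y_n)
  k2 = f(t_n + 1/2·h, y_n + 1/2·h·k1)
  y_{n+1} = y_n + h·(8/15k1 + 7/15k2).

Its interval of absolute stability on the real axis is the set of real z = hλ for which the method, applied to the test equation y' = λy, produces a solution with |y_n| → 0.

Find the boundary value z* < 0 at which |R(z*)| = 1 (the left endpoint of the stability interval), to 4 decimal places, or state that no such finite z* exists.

z* = -4.2857.

On y'=λy, z=hλ:
  k1=λy_n ⇒ h·k1=z·y_n;  k2=λ(1+1/2z)y_n ⇒ h·k2=z(1+1/2z)y_n
  y_{n+1}/y_n = 1 + 8/15z + 7/15z(1+1/2z) = 1 + z + 7/30z²
  Hence R(z) = 1 + z + 7/30z².

Need |R(x)|<1, x<0.
x=-1.53: |R|=0.0162
R=1: x+7/30x²=0 ⇒ x=−30/7=-4.2857; min R=1−1/(4·7/30)=-0.0714>−1
Confirm numerically:
  x=-3.912: |R|=0.65887 <1
  x=-2.734: |R|=0.01011 <1
  x=-2.384: |R|=0.05786 <1
  x=-2.156: |R|=0.07139 <1
  x=-4.488: |R|=1.21183 >1
  x=-4.380: |R|=1.09636 >1
Interval (-4.2857, 0).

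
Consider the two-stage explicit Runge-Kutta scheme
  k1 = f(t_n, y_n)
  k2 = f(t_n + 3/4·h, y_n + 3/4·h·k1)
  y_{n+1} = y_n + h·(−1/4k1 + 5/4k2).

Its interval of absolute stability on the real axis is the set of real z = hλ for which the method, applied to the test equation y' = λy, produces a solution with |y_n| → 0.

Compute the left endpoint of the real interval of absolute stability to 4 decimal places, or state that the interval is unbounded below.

z* = -1.0667.

Test eqn y'=λy, z=hλ:
  k1=λy_n ⇒ h·k1=z·y_n;  k2=λ(1+3/4z)y_n ⇒ h·k2=z(1+3/4z)y_n
  y_{n+1}/y_n = 1 − 1/4z + 5/4z(1+3/4z) = 1 + z + 15/16z²
  Hence R(z) = 1 + z + 15/16z².

Boundary: |R(x)|=1, x<0.
x=-0.66: |R|=0.7484
R=1: x+15/16x²=0 ⇒ x=−16/15=-1.0667; min R=1−1/(4·15/16)=0.7333>−1
Confirm numerically:
  x=-0.901: |R|=0.86006 <1
  x=-0.814: |R|=0.80718 <1
  x=-0.789: |R|=0.79461 <1
  x=-0.546: |R|=0.73348 <1
  x=-1.442: |R|=1.50740 >1
  x=-1.302: |R|=1.28725 >1
  x=-1.231: |R|=1.18965 >1
Stable set (-1.0667, 0).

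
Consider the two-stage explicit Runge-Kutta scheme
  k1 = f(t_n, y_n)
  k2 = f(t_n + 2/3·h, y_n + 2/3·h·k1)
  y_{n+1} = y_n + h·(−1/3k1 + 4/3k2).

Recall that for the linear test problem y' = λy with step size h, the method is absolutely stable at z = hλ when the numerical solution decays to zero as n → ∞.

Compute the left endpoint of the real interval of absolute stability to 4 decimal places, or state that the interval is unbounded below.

With y'=λy (z=hλ):
  k1=λy_n ⇒ h·k1=z·y_n;  k2=λ(1+2/3z)y_n ⇒ h·k2=z(1+2/3z)y_n
  y_{n+1}/y_n = 1 − 1/3z + 4/3z(1+2/3z) = 1 + z + 8/9z²
  ⇒ R(z) = 1 + z + 8/9z².

Boundary: |R(x)|=1, x<0.
x=-1.67: |R|=1.8090
R=1: x+8/9x²=0 ⇒ x=−9/8=-1.1250; min R=1−1/(4·8/9)=0.7188>−1
Confirm numerically:
  x=-0.976: |R|=0.87073 <1
  x=-0.867: |R|=0.80117 <1
  x=-0.730: |R|=0.74369 <1
  x=-1.356: |R|=1.27843 >1
  x=-1.220: |R|=1.10302 >1
  x=-1.200: |R|=1.08000 >1
Stable set (-1.1250, 0).

left endpoint -1.1250.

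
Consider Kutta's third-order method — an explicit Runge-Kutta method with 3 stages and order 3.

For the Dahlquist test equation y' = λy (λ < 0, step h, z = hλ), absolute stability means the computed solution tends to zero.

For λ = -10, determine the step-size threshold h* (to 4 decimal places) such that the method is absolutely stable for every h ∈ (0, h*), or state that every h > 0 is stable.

(-2.5127,0); λ=-10 ⇒ h* = 0.2513.

On y'=λy, z=hλ:
  order 3, 3-stage ⇒ R(z)=1+z+z^2/2+z^3/6
  (e.g. R(-0.96)=0.35334, |R|=0.35334)

Solve |R(x)|<1 on ℝ⁻.
x=-0.96: |R|=0.3533
|R(-2.87)|=1.6915 |R(-2.51)|=0.9955 |R(-2.1)|=0.4385
Bisect:
  x_lo=-3.3878 |R|=3.1295  x_hi=-0.2066 |R|=0.8133
  mid=-1.79720 |R|=0.14971 →hi
  mid=-2.59249 |R|=1.13600 →lo
  mid=-2.19484 |R|=0.54839 →hi
  mid=-2.39366 |R|=0.81465 →hi
  mid=-2.49308 |R|=0.96795 →hi
  mid=-2.54278 |R|=1.05007 →lo
  mid=-2.51793 |R|=1.00854 →lo
  mid=-2.50550 |R|=0.98813 →hi
  mid=-2.51172 |R|=0.99831 →hi
  ...
  [-2.51288,-2.51269] ⇒ x*=-2.5127
Interval (-2.5127, 0).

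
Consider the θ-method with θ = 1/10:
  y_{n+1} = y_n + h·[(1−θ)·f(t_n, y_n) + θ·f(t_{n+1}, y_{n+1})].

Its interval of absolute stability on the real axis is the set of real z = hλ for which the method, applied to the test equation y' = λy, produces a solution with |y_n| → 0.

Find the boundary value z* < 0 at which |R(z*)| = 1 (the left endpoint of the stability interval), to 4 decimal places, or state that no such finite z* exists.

z* = -2.5000.

Test eqn y'=λy, z=hλ:
  y_{n+1} = y_n + z·[9/10·y_n + 1/10·y_{n+1}] ⇒ (1 − 1/10z)y_{n+1} = (1 + 9/10z)y_n
  ⇒ R(z) = (1 + 9/10z)/(1 − 1/10z).

Boundary: |R(x)|=1, x<0.
x=-1.25: |R|=0.1111
R=−1: 1+9/10x = −1+1/10x ⇒ -4/5x=2 ⇒ x=2/(-4/5)=-2.5000
Confirm numerically:
  x=-2.363: |R|=0.91135 <1
  x=-1.294: |R|=0.14574 <1
  x=-1.274: |R|=0.13003 <1
  x=-3.056: |R|=1.34069 >1
  x=-2.948: |R|=1.27680 >1
Stable set (-2.5000, 0).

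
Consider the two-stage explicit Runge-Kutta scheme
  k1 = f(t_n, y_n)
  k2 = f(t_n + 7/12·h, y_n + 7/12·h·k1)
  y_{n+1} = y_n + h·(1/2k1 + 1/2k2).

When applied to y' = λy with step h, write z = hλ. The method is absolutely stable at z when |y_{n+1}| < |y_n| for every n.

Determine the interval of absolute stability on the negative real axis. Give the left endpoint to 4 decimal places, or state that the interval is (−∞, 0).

z∈(-3.4286,0).

With y'=λy (z=hλ):
  k1=λy_n ⇒ h·k1=z·y_n;  k2=λ(1+7/12z)y_n ⇒ h·k2=z(1+7/12z)y_n
  y_{n+1}/y_n = 1 + 1/2z + 1/2z(1+7/12z) = 1 + z + 7/24z²
  R(z) = 1 + z + 7/24z².

Boundary: |R(x)|=1, x<0.
x=-0.68: |R|=0.4549
R=1: x+7/24x²=0 ⇒ x=−24/7=-3.4286; min R=1−1/(4·7/24)=0.1429>−1
Confirm numerically:
  x=-2.565: |R|=0.35394 <1
  x=-2.416: |R|=0.28647 <1
  x=-2.263: |R|=0.23067 <1
  x=-2.119: |R|=0.19063 <1
  x=-4.011: |R|=1.68137 >1
  x=-3.752: |R|=1.35394 >1
  x=-3.657: |R|=1.24365 >1
Interval (-3.4286, 0).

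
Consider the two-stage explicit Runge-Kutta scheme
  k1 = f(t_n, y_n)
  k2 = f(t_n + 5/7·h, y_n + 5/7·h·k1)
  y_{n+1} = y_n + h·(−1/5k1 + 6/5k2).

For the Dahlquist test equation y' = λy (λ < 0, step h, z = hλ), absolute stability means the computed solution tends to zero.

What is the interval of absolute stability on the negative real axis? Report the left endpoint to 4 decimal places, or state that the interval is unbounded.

(-1.1667, 0).

Test eqn y'=λy, z=hλ:
  k1=λy_n ⇒ h·k1=z·y_n;  k2=λ(1+5/7z)y_n ⇒ h·k2=z(1+5/7z)y_n
  y_{n+1}/y_n = 1 − 1/5z + 6/5z(1+5/7z) = 1 + z + 6/7z²
  so R(z) = 1 + z + 6/7z².

Need |R(x)|<1, x<0.
x=-1.25: |R|=1.0893
R=1: x+6/7x²=0 ⇒ x=−7/6=-1.1667; min R=1−1/(4·6/7)=0.7083>−1
Confirm numerically:
  x=-1.079: |R|=0.91892 <1
  x=-0.938: |R|=0.81615 <1
  x=-0.738: |R|=0.72884 <1
  x=-1.669: |R|=1.71862 >1
  x=-1.584: |R|=1.56662 >1
So |R|<1 on (-1.1667, 0).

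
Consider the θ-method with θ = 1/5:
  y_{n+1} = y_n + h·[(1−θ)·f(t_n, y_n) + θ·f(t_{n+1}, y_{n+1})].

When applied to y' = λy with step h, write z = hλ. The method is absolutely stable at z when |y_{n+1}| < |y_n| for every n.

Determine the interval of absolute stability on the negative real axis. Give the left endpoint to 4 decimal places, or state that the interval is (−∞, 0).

Test eqn y'=λy, z=hλ:
  y_{n+1} = y_n + z·[4/5·y_n + 1/5·y_{n+1}] ⇒ (1 − 1/5z)y_{n+1} = (1 + 4/5z)y_n
  R(z) = (1 + 4/5z)/(1 − 1/5z).

Find x<0 with |R(x)|<1.
x=-1.63: |R|=0.2293
R=−1: 1+4/5x = −1+1/5x ⇒ -3/5x=2 ⇒ x=2/(-3/5)=-3.3333
Confirm numerically:
  x=-2.943: |R|=0.85257 <1
  x=-2.387: |R|=0.61568 <1
  x=-1.879: |R|=0.36575 <1
  x=-3.506: |R|=1.06090 >1
  x=-3.446: |R|=1.04002 >1
So |R|<1 on (-3.3333, 0).

(-3.3333, 0).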